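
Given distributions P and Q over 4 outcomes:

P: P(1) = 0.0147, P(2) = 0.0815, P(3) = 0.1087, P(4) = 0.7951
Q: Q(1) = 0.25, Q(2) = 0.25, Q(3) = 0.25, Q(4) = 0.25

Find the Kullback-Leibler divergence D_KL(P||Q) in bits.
1.0047 bits

D_KL(P||Q) = Σ P(x) log₂(P(x)/Q(x))

Computing term by term:
  P(1)·log₂(P(1)/Q(1)) = 0.0147·log₂(0.0147/0.25) = -0.06009
  P(2)·log₂(P(2)/Q(2)) = 0.0815·log₂(0.0815/0.25) = -0.13179
  P(3)·log₂(P(3)/Q(3)) = 0.1087·log₂(0.1087/0.25) = -0.13061
  P(4)·log₂(P(4)/Q(4)) = 0.7951·log₂(0.7951/0.25) = 1.32719

D_KL(P||Q) = -0.06009 - 0.13179 - 0.13061 + 1.32719 = 1.00470 ≈ 1.0047 bits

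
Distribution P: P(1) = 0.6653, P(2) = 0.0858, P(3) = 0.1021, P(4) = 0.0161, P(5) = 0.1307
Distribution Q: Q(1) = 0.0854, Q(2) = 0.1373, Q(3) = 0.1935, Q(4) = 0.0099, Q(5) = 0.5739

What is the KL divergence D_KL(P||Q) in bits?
1.5504 bits

D_KL(P||Q) = Σ P(x) log₂(P(x)/Q(x))

Computing term by term:
  P(1)·log₂(P(1)/Q(1)) = 0.6653·log₂(0.6653/0.0854) = 1.97042
  P(2)·log₂(P(2)/Q(2)) = 0.0858·log₂(0.0858/0.1373) = -0.05820
  P(3)·log₂(P(3)/Q(3)) = 0.1021·log₂(0.1021/0.1935) = -0.09417
  P(4)·log₂(P(4)/Q(4)) = 0.0161·log₂(0.0161/0.0099) = 0.01130
  P(5)·log₂(P(5)/Q(5)) = 0.1307·log₂(0.1307/0.5739) = -0.27898

D_KL(P||Q) = 1.97042 - 0.05820 - 0.09417 + 0.01130 - 0.27898 = 1.55037 ≈ 1.5504 bits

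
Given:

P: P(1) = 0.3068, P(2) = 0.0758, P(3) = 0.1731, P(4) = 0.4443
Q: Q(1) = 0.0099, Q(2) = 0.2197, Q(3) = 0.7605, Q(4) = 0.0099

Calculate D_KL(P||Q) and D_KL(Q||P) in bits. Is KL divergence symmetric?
D_KL(P||Q) = 3.4721 bits, D_KL(Q||P) = 1.8579 bits. No, KL divergence is not symmetric.

D_KL(P||Q) = Σ P(x) log₂(P(x)/Q(x))

Computing term by term:
  P(1)·log₂(P(1)/Q(1)) = 0.3068·log₂(0.3068/0.0099) = 1.51980
  P(2)·log₂(P(2)/Q(2)) = 0.0758·log₂(0.0758/0.2197) = -0.11637
  P(3)·log₂(P(3)/Q(3)) = 0.1731·log₂(0.1731/0.7605) = -0.36963
  P(4)·log₂(P(4)/Q(4)) = 0.4443·log₂(0.4443/0.0099) = 2.43830

D_KL(P||Q) = 1.51980 - 0.11637 - 0.36963 + 2.43830 = 3.47210 ≈ 3.4721 bits

D_KL(Q||P) = Σ Q(x) log₂(Q(x)/P(x))

Computing term by term:
  Q(1)·log₂(Q(1)/P(1)) = 0.0099·log₂(0.0099/0.3068) = -0.04904
  Q(2)·log₂(Q(2)/P(2)) = 0.2197·log₂(0.2197/0.0758) = 0.33730
  Q(3)·log₂(Q(3)/P(3)) = 0.7605·log₂(0.7605/0.1731) = 1.62393
  Q(4)·log₂(Q(4)/P(4)) = 0.0099·log₂(0.0099/0.4443) = -0.05433

D_KL(Q||P) = -0.04904 + 0.33730 + 1.62393 - 0.05433 = 1.85786 ≈ 1.8579 bits

These are NOT equal (difference: 1.6142 bits). KL divergence is asymmetric: D_KL(P||Q) ≠ D_KL(Q||P) in general.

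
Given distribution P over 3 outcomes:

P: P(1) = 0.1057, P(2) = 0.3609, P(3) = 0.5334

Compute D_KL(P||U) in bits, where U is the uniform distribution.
0.2280 bits

U(i) = 1/3 for all i

D_KL(P||U) = Σ P(x) log₂(P(x) / (1/3))
           = Σ P(x) log₂(P(x)) + log₂(3)
           = log₂(3) - H(P)

H(P) = -Σ P(x) log₂(P(x)):
  -P(1)·log₂(P(1)) = -(0.1057)·log₂(0.1057) = 0.34267
  -P(2)·log₂(P(2)) = -(0.3609)·log₂(0.3609) = 0.53064
  -P(3)·log₂(P(3)) = -(0.5334)·log₂(0.5334) = 0.48364
H(P) = 0.34267 + 0.53064 + 0.48364 = 1.35695 bits

log₂(3) = 1.58496 bits

D_KL(P||U) = 1.58496 - 1.35695 = 0.22801 ≈ 0.2280 bits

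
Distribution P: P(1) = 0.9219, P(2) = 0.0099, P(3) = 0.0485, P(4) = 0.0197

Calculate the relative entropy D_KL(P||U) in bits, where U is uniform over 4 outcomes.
1.5026 bits

U(i) = 1/4 for all i

D_KL(P||U) = Σ P(x) log₂(P(x) / (1/4))
           = Σ P(x) log₂(P(x)) + log₂(4)
           = log₂(4) - H(P)

H(P) = -Σ P(x) log₂(P(x)):
  -P(1)·log₂(P(1)) = -(0.9219)·log₂(0.9219) = 0.10816
  -P(2)·log₂(P(2)) = -(0.0099)·log₂(0.0099) = 0.06592
  -P(3)·log₂(P(3)) = -(0.0485)·log₂(0.0485) = 0.21174
  -P(4)·log₂(P(4)) = -(0.0197)·log₂(0.0197) = 0.11161
H(P) = 0.10816 + 0.06592 + 0.21174 + 0.11161 = 0.49743 bits

log₂(4) = 2.00000 bits

D_KL(P||U) = 2.00000 - 0.49743 = 1.50257 ≈ 1.5026 bits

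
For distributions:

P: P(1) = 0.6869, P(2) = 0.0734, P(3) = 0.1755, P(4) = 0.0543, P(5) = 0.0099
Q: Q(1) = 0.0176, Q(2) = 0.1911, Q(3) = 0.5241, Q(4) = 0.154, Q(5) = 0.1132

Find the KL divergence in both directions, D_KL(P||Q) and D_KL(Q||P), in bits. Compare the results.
D_KL(P||Q) = 3.1365 bits, D_KL(Q||P) = 1.6275 bits. D_KL(P||Q) is larger than D_KL(Q||P) by 1.5090 bits; the two directions differ.

D_KL(P||Q) = Σ P(x) log₂(P(x)/Q(x))

Computing term by term:
  P(1)·log₂(P(1)/Q(1)) = 0.6869·log₂(0.6869/0.0176) = 3.63126
  P(2)·log₂(P(2)/Q(2)) = 0.0734·log₂(0.0734/0.1911) = -0.10133
  P(3)·log₂(P(3)/Q(3)) = 0.1755·log₂(0.1755/0.5241) = -0.27700
  P(4)·log₂(P(4)/Q(4)) = 0.0543·log₂(0.0543/0.154) = -0.08166
  P(5)·log₂(P(5)/Q(5)) = 0.0099·log₂(0.0099/0.1132) = -0.03480

D_KL(P||Q) = 3.63126 - 0.10133 - 0.27700 - 0.08166 - 0.03480 = 3.13647 ≈ 3.1365 bits

D_KL(Q||P) = Σ Q(x) log₂(Q(x)/P(x))

Computing term by term:
  Q(1)·log₂(Q(1)/P(1)) = 0.0176·log₂(0.0176/0.6869) = -0.09304
  Q(2)·log₂(Q(2)/P(2)) = 0.1911·log₂(0.1911/0.0734) = 0.26381
  Q(3)·log₂(Q(3)/P(3)) = 0.5241·log₂(0.5241/0.1755) = 0.82722
  Q(4)·log₂(Q(4)/P(4)) = 0.154·log₂(0.154/0.0543) = 0.23160
  Q(5)·log₂(Q(5)/P(5)) = 0.1132·log₂(0.1132/0.0099) = 0.39793

D_KL(Q||P) = -0.09304 + 0.26381 + 0.82722 + 0.23160 + 0.39793 = 1.62752 ≈ 1.6275 bits

These are NOT equal (difference: 1.5090 bits). KL divergence is asymmetric: D_KL(P||Q) ≠ D_KL(Q||P) in general.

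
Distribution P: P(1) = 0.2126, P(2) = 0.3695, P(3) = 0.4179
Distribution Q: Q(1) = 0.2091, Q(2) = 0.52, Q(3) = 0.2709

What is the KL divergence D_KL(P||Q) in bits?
0.0843 bits

D_KL(P||Q) = Σ P(x) log₂(P(x)/Q(x))

Computing term by term:
  P(1)·log₂(P(1)/Q(1)) = 0.2126·log₂(0.2126/0.2091) = 0.00509
  P(2)·log₂(P(2)/Q(2)) = 0.3695·log₂(0.3695/0.52) = -0.18214
  P(3)·log₂(P(3)/Q(3)) = 0.4179·log₂(0.4179/0.2709) = 0.26135

D_KL(P||Q) = 0.00509 - 0.18214 + 0.26135 = 0.08430 ≈ 0.0843 bits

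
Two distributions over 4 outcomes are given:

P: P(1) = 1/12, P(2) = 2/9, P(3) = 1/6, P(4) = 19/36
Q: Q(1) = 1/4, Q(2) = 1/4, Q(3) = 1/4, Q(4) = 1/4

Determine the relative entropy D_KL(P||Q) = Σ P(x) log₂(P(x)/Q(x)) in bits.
0.3016 bits

D_KL(P||Q) = Σ P(x) log₂(P(x)/Q(x))

Computing term by term:
  P(1)·log₂(P(1)/Q(1)) = (1/12)·log₂((1/12)/(1/4)) = -0.13208
  P(2)·log₂(P(2)/Q(2)) = (2/9)·log₂((2/9)/(1/4)) = -0.03776
  P(3)·log₂(P(3)/Q(3)) = (1/6)·log₂((1/6)/(1/4)) = -0.09749
  P(4)·log₂(P(4)/Q(4)) = (19/36)·log₂((19/36)/(1/4)) = 0.56895

D_KL(P||Q) = -0.13208 - 0.03776 - 0.09749 + 0.56895 = 0.30162 ≈ 0.3016 bits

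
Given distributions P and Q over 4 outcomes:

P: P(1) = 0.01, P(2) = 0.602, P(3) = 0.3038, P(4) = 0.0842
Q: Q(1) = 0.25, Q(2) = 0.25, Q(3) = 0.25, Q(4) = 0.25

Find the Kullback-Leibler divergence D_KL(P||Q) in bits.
0.6700 bits

D_KL(P||Q) = Σ P(x) log₂(P(x)/Q(x))

Computing term by term:
  P(1)·log₂(P(1)/Q(1)) = 0.01·log₂(0.01/0.25) = -0.04644
  P(2)·log₂(P(2)/Q(2)) = 0.602·log₂(0.602/0.25) = 0.76324
  P(3)·log₂(P(3)/Q(3)) = 0.3038·log₂(0.3038/0.25) = 0.08543
  P(4)·log₂(P(4)/Q(4)) = 0.0842·log₂(0.0842/0.25) = -0.13220

D_KL(P||Q) = -0.04644 + 0.76324 + 0.08543 - 0.13220 = 0.67003 ≈ 0.6700 bits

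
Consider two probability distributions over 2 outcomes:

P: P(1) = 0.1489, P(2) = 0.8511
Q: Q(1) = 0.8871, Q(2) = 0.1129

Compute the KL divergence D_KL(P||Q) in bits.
2.0970 bits

D_KL(P||Q) = Σ P(x) log₂(P(x)/Q(x))

Computing term by term:
  P(1)·log₂(P(1)/Q(1)) = 0.1489·log₂(0.1489/0.8871) = -0.38338
  P(2)·log₂(P(2)/Q(2)) = 0.8511·log₂(0.8511/0.1129) = 2.48035

D_KL(P||Q) = -0.38338 + 2.48035 = 2.09697 ≈ 2.0970 bits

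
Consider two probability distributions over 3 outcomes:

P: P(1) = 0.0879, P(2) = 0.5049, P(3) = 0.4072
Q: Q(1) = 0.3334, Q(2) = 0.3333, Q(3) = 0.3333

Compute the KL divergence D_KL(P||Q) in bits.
0.2511 bits

D_KL(P||Q) = Σ P(x) log₂(P(x)/Q(x))

Computing term by term:
  P(1)·log₂(P(1)/Q(1)) = 0.0879·log₂(0.0879/0.3334) = -0.16906
  P(2)·log₂(P(2)/Q(2)) = 0.5049·log₂(0.5049/0.3333) = 0.30252
  P(3)·log₂(P(3)/Q(3)) = 0.4072·log₂(0.4072/0.3333) = 0.11765

D_KL(P||Q) = -0.16906 + 0.30252 + 0.11765 = 0.25111 ≈ 0.2511 bits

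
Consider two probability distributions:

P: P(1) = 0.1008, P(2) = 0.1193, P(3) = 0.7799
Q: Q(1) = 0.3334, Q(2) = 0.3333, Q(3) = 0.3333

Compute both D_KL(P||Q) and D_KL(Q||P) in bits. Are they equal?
D_KL(P||Q) = 0.6057 bits, D_KL(Q||P) = 0.6606 bits. No, they are not equal.

D_KL(P||Q) = Σ P(x) log₂(P(x)/Q(x))

Computing term by term:
  P(1)·log₂(P(1)/Q(1)) = 0.1008·log₂(0.1008/0.3334) = -0.17396
  P(2)·log₂(P(2)/Q(2)) = 0.1193·log₂(0.1193/0.3333) = -0.17683
  P(3)·log₂(P(3)/Q(3)) = 0.7799·log₂(0.7799/0.3333) = 0.95652

D_KL(P||Q) = -0.17396 - 0.17683 + 0.95652 = 0.60573 ≈ 0.6057 bits

D_KL(Q||P) = Σ Q(x) log₂(Q(x)/P(x))

Computing term by term:
  Q(1)·log₂(Q(1)/P(1)) = 0.3334·log₂(0.3334/0.1008) = 0.57537
  Q(2)·log₂(Q(2)/P(2)) = 0.3333·log₂(0.3333/0.1193) = 0.49403
  Q(3)·log₂(Q(3)/P(3)) = 0.3333·log₂(0.3333/0.7799) = -0.40878

D_KL(Q||P) = 0.57537 + 0.49403 - 0.40878 = 0.66062 ≈ 0.6606 bits

These are NOT equal (difference: 0.0549 bits). KL divergence is asymmetric: D_KL(P||Q) ≠ D_KL(Q||P) in general.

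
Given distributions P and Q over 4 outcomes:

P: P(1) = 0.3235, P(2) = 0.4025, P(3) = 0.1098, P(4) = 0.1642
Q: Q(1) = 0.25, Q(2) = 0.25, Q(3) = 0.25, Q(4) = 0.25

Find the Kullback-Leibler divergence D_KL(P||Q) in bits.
0.1669 bits

D_KL(P||Q) = Σ P(x) log₂(P(x)/Q(x))

Computing term by term:
  P(1)·log₂(P(1)/Q(1)) = 0.3235·log₂(0.3235/0.25) = 0.12029
  P(2)·log₂(P(2)/Q(2)) = 0.4025·log₂(0.4025/0.25) = 0.27654
  P(3)·log₂(P(3)/Q(3)) = 0.1098·log₂(0.1098/0.25) = -0.13034
  P(4)·log₂(P(4)/Q(4)) = 0.1642·log₂(0.1642/0.25) = -0.09958

D_KL(P||Q) = 0.12029 + 0.27654 - 0.13034 - 0.09958 = 0.16691 ≈ 0.1669 bits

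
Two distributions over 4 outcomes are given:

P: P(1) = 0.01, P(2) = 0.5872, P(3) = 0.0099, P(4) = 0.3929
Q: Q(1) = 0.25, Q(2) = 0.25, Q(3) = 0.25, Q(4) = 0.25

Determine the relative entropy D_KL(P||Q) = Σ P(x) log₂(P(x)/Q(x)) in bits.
0.8871 bits

D_KL(P||Q) = Σ P(x) log₂(P(x)/Q(x))

Computing term by term:
  P(1)·log₂(P(1)/Q(1)) = 0.01·log₂(0.01/0.25) = -0.04644
  P(2)·log₂(P(2)/Q(2)) = 0.5872·log₂(0.5872/0.25) = 0.72339
  P(3)·log₂(P(3)/Q(3)) = 0.0099·log₂(0.0099/0.25) = -0.04612
  P(4)·log₂(P(4)/Q(4)) = 0.3929·log₂(0.3929/0.25) = 0.25626

D_KL(P||Q) = -0.04644 + 0.72339 - 0.04612 + 0.25626 = 0.88709 ≈ 0.8871 bits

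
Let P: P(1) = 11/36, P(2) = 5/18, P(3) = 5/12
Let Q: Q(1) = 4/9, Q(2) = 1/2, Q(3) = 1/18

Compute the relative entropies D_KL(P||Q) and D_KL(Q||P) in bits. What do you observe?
D_KL(P||Q) = 0.8105 bits, D_KL(Q||P) = 0.5028 bits. The two directions give different values (D_KL(P||Q) exceeds D_KL(Q||P) by 0.3077 bits): KL divergence is asymmetric.

D_KL(P||Q) = Σ P(x) log₂(P(x)/Q(x))

Computing term by term:
  P(1)·log₂(P(1)/Q(1)) = (11/36)·log₂((11/36)/(4/9)) = -0.16517
  P(2)·log₂(P(2)/Q(2)) = (5/18)·log₂((5/18)/(1/2)) = -0.23555
  P(3)·log₂(P(3)/Q(3)) = (5/12)·log₂((5/12)/(1/18)) = 1.21120

D_KL(P||Q) = -0.16517 - 0.23555 + 1.21120 = 0.81048 ≈ 0.8105 bits

D_KL(Q||P) = Σ Q(x) log₂(Q(x)/P(x))

Computing term by term:
  Q(1)·log₂(Q(1)/P(1)) = (4/9)·log₂((4/9)/(11/36)) = 0.24025
  Q(2)·log₂(Q(2)/P(2)) = (1/2)·log₂((1/2)/(5/18)) = 0.42400
  Q(3)·log₂(Q(3)/P(3)) = (1/18)·log₂((1/18)/(5/12)) = -0.16149

D_KL(Q||P) = 0.24025 + 0.42400 - 0.16149 = 0.50276 ≈ 0.5028 bits

These are NOT equal (difference: 0.3077 bits). KL divergence is asymmetric: D_KL(P||Q) ≠ D_KL(Q||P) in general.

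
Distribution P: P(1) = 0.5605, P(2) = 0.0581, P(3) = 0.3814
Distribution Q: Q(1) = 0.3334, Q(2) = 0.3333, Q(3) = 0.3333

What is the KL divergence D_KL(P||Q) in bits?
0.3478 bits

D_KL(P||Q) = Σ P(x) log₂(P(x)/Q(x))

Computing term by term:
  P(1)·log₂(P(1)/Q(1)) = 0.5605·log₂(0.5605/0.3334) = 0.42007
  P(2)·log₂(P(2)/Q(2)) = 0.0581·log₂(0.0581/0.3333) = -0.14642
  P(3)·log₂(P(3)/Q(3)) = 0.3814·log₂(0.3814/0.3333) = 0.07418

D_KL(P||Q) = 0.42007 - 0.14642 + 0.07418 = 0.34783 ≈ 0.3478 bits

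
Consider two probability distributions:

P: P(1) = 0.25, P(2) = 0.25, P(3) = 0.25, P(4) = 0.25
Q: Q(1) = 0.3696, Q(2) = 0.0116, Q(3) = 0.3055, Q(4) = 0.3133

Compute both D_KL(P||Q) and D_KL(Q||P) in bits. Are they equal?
D_KL(P||Q) = 0.8127 bits, D_KL(Q||P) = 0.3475 bits. No, they are not equal.

D_KL(P||Q) = Σ P(x) log₂(P(x)/Q(x))

Computing term by term:
  P(1)·log₂(P(1)/Q(1)) = 0.25·log₂(0.25/0.3696) = -0.14101
  P(2)·log₂(P(2)/Q(2)) = 0.25·log₂(0.25/0.0116) = 1.10743
  P(3)·log₂(P(3)/Q(3)) = 0.25·log₂(0.25/0.3055) = -0.07231
  P(4)·log₂(P(4)/Q(4)) = 0.25·log₂(0.25/0.3133) = -0.08140

D_KL(P||Q) = -0.14101 + 1.10743 - 0.07231 - 0.08140 = 0.81271 ≈ 0.8127 bits

D_KL(Q||P) = Σ Q(x) log₂(Q(x)/P(x))

Computing term by term:
  Q(1)·log₂(Q(1)/P(1)) = 0.3696·log₂(0.3696/0.25) = 0.20847
  Q(2)·log₂(Q(2)/P(2)) = 0.0116·log₂(0.0116/0.25) = -0.05138
  Q(3)·log₂(Q(3)/P(3)) = 0.3055·log₂(0.3055/0.25) = 0.08836
  Q(4)·log₂(Q(4)/P(4)) = 0.3133·log₂(0.3133/0.25) = 0.10202

D_KL(Q||P) = 0.20847 - 0.05138 + 0.08836 + 0.10202 = 0.34747 ≈ 0.3475 bits

These are NOT equal (difference: 0.4652 bits). KL divergence is asymmetric: D_KL(P||Q) ≠ D_KL(Q||P) in general.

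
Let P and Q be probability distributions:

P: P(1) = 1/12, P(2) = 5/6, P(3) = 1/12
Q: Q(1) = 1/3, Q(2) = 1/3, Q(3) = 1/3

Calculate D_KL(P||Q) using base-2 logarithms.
0.7683 bits

D_KL(P||Q) = Σ P(x) log₂(P(x)/Q(x))

Computing term by term:
  P(1)·log₂(P(1)/Q(1)) = (1/12)·log₂((1/12)/(1/3)) = -0.16667
  P(2)·log₂(P(2)/Q(2)) = (5/6)·log₂((5/6)/(1/3)) = 1.10161
  P(3)·log₂(P(3)/Q(3)) = (1/12)·log₂((1/12)/(1/3)) = -0.16667

D_KL(P||Q) = -0.16667 + 1.10161 - 0.16667 = 0.76827 ≈ 0.7683 bits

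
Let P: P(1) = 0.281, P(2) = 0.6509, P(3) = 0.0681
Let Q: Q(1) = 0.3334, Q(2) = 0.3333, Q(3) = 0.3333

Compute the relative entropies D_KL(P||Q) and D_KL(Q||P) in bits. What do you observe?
D_KL(P||Q) = 0.4032 bits, D_KL(Q||P) = 0.5240 bits. The two directions give different values (D_KL(Q||P) exceeds D_KL(P||Q) by 0.1208 bits): KL divergence is asymmetric.

D_KL(P||Q) = Σ P(x) log₂(P(x)/Q(x))

Computing term by term:
  P(1)·log₂(P(1)/Q(1)) = 0.281·log₂(0.281/0.3334) = -0.06932
  P(2)·log₂(P(2)/Q(2)) = 0.6509·log₂(0.6509/0.3333) = 0.62852
  P(3)·log₂(P(3)/Q(3)) = 0.0681·log₂(0.0681/0.3333) = -0.15602

D_KL(P||Q) = -0.06932 + 0.62852 - 0.15602 = 0.40318 ≈ 0.4032 bits

D_KL(Q||P) = Σ Q(x) log₂(Q(x)/P(x))

Computing term by term:
  Q(1)·log₂(Q(1)/P(1)) = 0.3334·log₂(0.3334/0.281) = 0.08224
  Q(2)·log₂(Q(2)/P(2)) = 0.3333·log₂(0.3333/0.6509) = -0.32184
  Q(3)·log₂(Q(3)/P(3)) = 0.3333·log₂(0.3333/0.0681) = 0.76362

D_KL(Q||P) = 0.08224 - 0.32184 + 0.76362 = 0.52402 ≈ 0.5240 bits

These are NOT equal (difference: 0.1208 bits). KL divergence is asymmetric: D_KL(P||Q) ≠ D_KL(Q||P) in general.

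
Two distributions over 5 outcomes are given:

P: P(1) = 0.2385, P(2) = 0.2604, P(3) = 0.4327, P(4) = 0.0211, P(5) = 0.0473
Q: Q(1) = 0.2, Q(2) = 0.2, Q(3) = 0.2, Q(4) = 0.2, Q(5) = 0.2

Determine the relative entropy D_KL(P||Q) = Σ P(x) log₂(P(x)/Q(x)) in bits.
0.4746 bits

D_KL(P||Q) = Σ P(x) log₂(P(x)/Q(x))

Computing term by term:
  P(1)·log₂(P(1)/Q(1)) = 0.2385·log₂(0.2385/0.2) = 0.06058
  P(2)·log₂(P(2)/Q(2)) = 0.2604·log₂(0.2604/0.2) = 0.09914
  P(3)·log₂(P(3)/Q(3)) = 0.4327·log₂(0.4327/0.2) = 0.48175
  P(4)·log₂(P(4)/Q(4)) = 0.0211·log₂(0.0211/0.2) = -0.06846
  P(5)·log₂(P(5)/Q(5)) = 0.0473·log₂(0.0473/0.2) = -0.09839

D_KL(P||Q) = 0.06058 + 0.09914 + 0.48175 - 0.06846 - 0.09839 = 0.47462 ≈ 0.4746 bits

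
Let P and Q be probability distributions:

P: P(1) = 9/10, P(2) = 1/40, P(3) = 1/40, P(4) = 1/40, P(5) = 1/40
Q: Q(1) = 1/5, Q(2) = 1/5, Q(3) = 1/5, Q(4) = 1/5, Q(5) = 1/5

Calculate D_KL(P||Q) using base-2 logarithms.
1.6529 bits

D_KL(P||Q) = Σ P(x) log₂(P(x)/Q(x))

Computing term by term:
  P(1)·log₂(P(1)/Q(1)) = (9/10)·log₂((9/10)/(1/5)) = 1.95293
  P(2)·log₂(P(2)/Q(2)) = (1/40)·log₂((1/40)/(1/5)) = -0.07500
  P(3)·log₂(P(3)/Q(3)) = (1/40)·log₂((1/40)/(1/5)) = -0.07500
  P(4)·log₂(P(4)/Q(4)) = (1/40)·log₂((1/40)/(1/5)) = -0.07500
  P(5)·log₂(P(5)/Q(5)) = (1/40)·log₂((1/40)/(1/5)) = -0.07500

D_KL(P||Q) = 1.95293 - 0.07500 - 0.07500 - 0.07500 - 0.07500 = 1.65293 ≈ 1.6529 bits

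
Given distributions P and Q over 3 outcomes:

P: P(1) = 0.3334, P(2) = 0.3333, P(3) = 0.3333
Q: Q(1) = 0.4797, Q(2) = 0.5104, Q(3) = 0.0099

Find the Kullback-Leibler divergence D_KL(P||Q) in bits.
1.3110 bits

D_KL(P||Q) = Σ P(x) log₂(P(x)/Q(x))

Computing term by term:
  P(1)·log₂(P(1)/Q(1)) = 0.3334·log₂(0.3334/0.4797) = -0.17499
  P(2)·log₂(P(2)/Q(2)) = 0.3333·log₂(0.3333/0.5104) = -0.20492
  P(3)·log₂(P(3)/Q(3)) = 0.3333·log₂(0.3333/0.0099) = 1.69091

D_KL(P||Q) = -0.17499 - 0.20492 + 1.69091 = 1.31100 ≈ 1.3110 bits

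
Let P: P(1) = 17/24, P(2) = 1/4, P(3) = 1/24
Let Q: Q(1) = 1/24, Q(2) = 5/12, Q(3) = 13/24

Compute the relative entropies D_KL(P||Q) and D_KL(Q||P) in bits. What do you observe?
D_KL(P||Q) = 2.5569 bits, D_KL(Q||P) = 2.1412 bits. The two directions give different values (D_KL(P||Q) exceeds D_KL(Q||P) by 0.4157 bits): KL divergence is asymmetric.

D_KL(P||Q) = Σ P(x) log₂(P(x)/Q(x))

Computing term by term:
  P(1)·log₂(P(1)/Q(1)) = (17/24)·log₂((17/24)/(1/24)) = 2.89529
  P(2)·log₂(P(2)/Q(2)) = (1/4)·log₂((1/4)/(5/12)) = -0.18424
  P(3)·log₂(P(3)/Q(3)) = (1/24)·log₂((1/24)/(13/24)) = -0.15418

D_KL(P||Q) = 2.89529 - 0.18424 - 0.15418 = 2.55687 ≈ 2.5569 bits

D_KL(Q||P) = Σ Q(x) log₂(Q(x)/P(x))

Computing term by term:
  Q(1)·log₂(Q(1)/P(1)) = (1/24)·log₂((1/24)/(17/24)) = -0.17031
  Q(2)·log₂(Q(2)/P(2)) = (5/12)·log₂((5/12)/(1/4)) = 0.30707
  Q(3)·log₂(Q(3)/P(3)) = (13/24)·log₂((13/24)/(1/24)) = 2.00440

D_KL(Q||P) = -0.17031 + 0.30707 + 2.00440 = 2.14116 ≈ 2.1412 bits

These are NOT equal (difference: 0.4157 bits). KL divergence is asymmetric: D_KL(P||Q) ≠ D_KL(Q||P) in general.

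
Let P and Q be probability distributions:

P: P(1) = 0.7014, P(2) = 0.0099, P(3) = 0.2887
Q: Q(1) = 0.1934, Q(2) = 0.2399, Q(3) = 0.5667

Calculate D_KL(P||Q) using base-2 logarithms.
0.9772 bits

D_KL(P||Q) = Σ P(x) log₂(P(x)/Q(x))

Computing term by term:
  P(1)·log₂(P(1)/Q(1)) = 0.7014·log₂(0.7014/0.1934) = 1.30366
  P(2)·log₂(P(2)/Q(2)) = 0.0099·log₂(0.0099/0.2399) = -0.04553
  P(3)·log₂(P(3)/Q(3)) = 0.2887·log₂(0.2887/0.5667) = -0.28091

D_KL(P||Q) = 1.30366 - 0.04553 - 0.28091 = 0.97722 ≈ 0.9772 bits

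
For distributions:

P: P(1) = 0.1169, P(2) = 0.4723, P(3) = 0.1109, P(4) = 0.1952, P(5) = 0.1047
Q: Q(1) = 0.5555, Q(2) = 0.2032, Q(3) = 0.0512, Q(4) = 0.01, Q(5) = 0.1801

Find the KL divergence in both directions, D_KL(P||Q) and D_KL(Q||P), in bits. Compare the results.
D_KL(P||Q) = 1.1904 bits, D_KL(Q||P) = 1.0428 bits. D_KL(P||Q) is larger than D_KL(Q||P) by 0.1476 bits; the two directions differ.

D_KL(P||Q) = Σ P(x) log₂(P(x)/Q(x))

Computing term by term:
  P(1)·log₂(P(1)/Q(1)) = 0.1169·log₂(0.1169/0.5555) = -0.26285
  P(2)·log₂(P(2)/Q(2)) = 0.4723·log₂(0.4723/0.2032) = 0.57470
  P(3)·log₂(P(3)/Q(3)) = 0.1109·log₂(0.1109/0.0512) = 0.12366
  P(4)·log₂(P(4)/Q(4)) = 0.1952·log₂(0.1952/0.01) = 0.83680
  P(5)·log₂(P(5)/Q(5)) = 0.1047·log₂(0.1047/0.1801) = -0.08193

D_KL(P||Q) = -0.26285 + 0.57470 + 0.12366 + 0.83680 - 0.08193 = 1.19038 ≈ 1.1904 bits

D_KL(Q||P) = Σ Q(x) log₂(Q(x)/P(x))

Computing term by term:
  Q(1)·log₂(Q(1)/P(1)) = 0.5555·log₂(0.5555/0.1169) = 1.24905
  Q(2)·log₂(Q(2)/P(2)) = 0.2032·log₂(0.2032/0.4723) = -0.24725
  Q(3)·log₂(Q(3)/P(3)) = 0.0512·log₂(0.0512/0.1109) = -0.05709
  Q(4)·log₂(Q(4)/P(4)) = 0.01·log₂(0.01/0.1952) = -0.04287
  Q(5)·log₂(Q(5)/P(5)) = 0.1801·log₂(0.1801/0.1047) = 0.14093

D_KL(Q||P) = 1.24905 - 0.24725 - 0.05709 - 0.04287 + 0.14093 = 1.04277 ≈ 1.0428 bits

These are NOT equal (difference: 0.1476 bits). KL divergence is asymmetric: D_KL(P||Q) ≠ D_KL(Q||P) in general.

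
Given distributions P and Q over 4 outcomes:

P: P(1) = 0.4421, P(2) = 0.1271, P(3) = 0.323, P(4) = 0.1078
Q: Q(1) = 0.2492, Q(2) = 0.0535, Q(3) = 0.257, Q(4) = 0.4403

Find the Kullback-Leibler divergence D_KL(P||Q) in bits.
0.4120 bits

D_KL(P||Q) = Σ P(x) log₂(P(x)/Q(x))

Computing term by term:
  P(1)·log₂(P(1)/Q(1)) = 0.4421·log₂(0.4421/0.2492) = 0.36565
  P(2)·log₂(P(2)/Q(2)) = 0.1271·log₂(0.1271/0.0535) = 0.15867
  P(3)·log₂(P(3)/Q(3)) = 0.323·log₂(0.323/0.257) = 0.10651
  P(4)·log₂(P(4)/Q(4)) = 0.1078·log₂(0.1078/0.4403) = -0.21885

D_KL(P||Q) = 0.36565 + 0.15867 + 0.10651 - 0.21885 = 0.41198 ≈ 0.4120 bits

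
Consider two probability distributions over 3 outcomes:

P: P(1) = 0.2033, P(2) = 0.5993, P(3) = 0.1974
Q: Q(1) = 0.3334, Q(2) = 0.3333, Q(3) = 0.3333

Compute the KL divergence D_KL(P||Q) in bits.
0.2130 bits

D_KL(P||Q) = Σ P(x) log₂(P(x)/Q(x))

Computing term by term:
  P(1)·log₂(P(1)/Q(1)) = 0.2033·log₂(0.2033/0.3334) = -0.14508
  P(2)·log₂(P(2)/Q(2)) = 0.5993·log₂(0.5993/0.3333) = 0.50728
  P(3)·log₂(P(3)/Q(3)) = 0.1974·log₂(0.1974/0.3333) = -0.14918

D_KL(P||Q) = -0.14508 + 0.50728 - 0.14918 = 0.21302 ≈ 0.2130 bits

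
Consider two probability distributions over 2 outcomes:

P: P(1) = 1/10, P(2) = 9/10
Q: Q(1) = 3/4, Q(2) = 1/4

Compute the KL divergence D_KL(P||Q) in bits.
1.3725 bits

D_KL(P||Q) = Σ P(x) log₂(P(x)/Q(x))

Computing term by term:
  P(1)·log₂(P(1)/Q(1)) = (1/10)·log₂((1/10)/(3/4)) = -0.29069
  P(2)·log₂(P(2)/Q(2)) = (9/10)·log₂((9/10)/(1/4)) = 1.66320

D_KL(P||Q) = -0.29069 + 1.66320 = 1.37251 ≈ 1.3725 bits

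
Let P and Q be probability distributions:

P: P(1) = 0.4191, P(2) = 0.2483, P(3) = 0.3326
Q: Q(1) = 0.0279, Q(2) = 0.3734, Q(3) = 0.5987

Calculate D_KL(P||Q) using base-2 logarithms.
1.2100 bits

D_KL(P||Q) = Σ P(x) log₂(P(x)/Q(x))

Computing term by term:
  P(1)·log₂(P(1)/Q(1)) = 0.4191·log₂(0.4191/0.0279) = 1.63824
  P(2)·log₂(P(2)/Q(2)) = 0.2483·log₂(0.2483/0.3734) = -0.14616
  P(3)·log₂(P(3)/Q(3)) = 0.3326·log₂(0.3326/0.5987) = -0.28206

D_KL(P||Q) = 1.63824 - 0.14616 - 0.28206 = 1.21002 ≈ 1.2100 bits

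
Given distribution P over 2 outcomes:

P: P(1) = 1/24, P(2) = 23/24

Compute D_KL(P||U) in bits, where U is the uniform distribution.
0.7501 bits

U(i) = 1/2 for all i

D_KL(P||U) = Σ P(x) log₂(P(x) / (1/2))
           = Σ P(x) log₂(P(x)) + log₂(2)
           = log₂(2) - H(P)

H(P) = -Σ P(x) log₂(P(x)):
  -P(1)·log₂(P(1)) = -(1/24)·log₂(1/24) = 0.19104
  -P(2)·log₂(P(2)) = -(23/24)·log₂(23/24) = 0.05884
H(P) = 0.19104 + 0.05884 = 0.24988 bits

log₂(2) = 1.00000 bits

D_KL(P||U) = 1.00000 - 0.24988 = 0.75012 ≈ 0.7501 bits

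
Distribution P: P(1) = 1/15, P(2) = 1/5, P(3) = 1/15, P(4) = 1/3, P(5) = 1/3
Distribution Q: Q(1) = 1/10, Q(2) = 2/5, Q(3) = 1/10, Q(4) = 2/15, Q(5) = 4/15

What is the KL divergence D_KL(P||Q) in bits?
0.2700 bits

D_KL(P||Q) = Σ P(x) log₂(P(x)/Q(x))

Computing term by term:
  P(1)·log₂(P(1)/Q(1)) = (1/15)·log₂((1/15)/(1/10)) = -0.03900
  P(2)·log₂(P(2)/Q(2)) = (1/5)·log₂((1/5)/(2/5)) = -0.20000
  P(3)·log₂(P(3)/Q(3)) = (1/15)·log₂((1/15)/(1/10)) = -0.03900
  P(4)·log₂(P(4)/Q(4)) = (1/3)·log₂((1/3)/(2/15)) = 0.44064
  P(5)·log₂(P(5)/Q(5)) = (1/3)·log₂((1/3)/(4/15)) = 0.10731

D_KL(P||Q) = -0.03900 - 0.20000 - 0.03900 + 0.44064 + 0.10731 = 0.26995 ≈ 0.2700 bits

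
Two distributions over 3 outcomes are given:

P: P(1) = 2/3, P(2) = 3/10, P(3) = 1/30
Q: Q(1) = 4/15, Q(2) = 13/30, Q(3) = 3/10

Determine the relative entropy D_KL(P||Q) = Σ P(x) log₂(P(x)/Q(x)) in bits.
0.6165 bits

D_KL(P||Q) = Σ P(x) log₂(P(x)/Q(x))

Computing term by term:
  P(1)·log₂(P(1)/Q(1)) = (2/3)·log₂((2/3)/(4/15)) = 0.88129
  P(2)·log₂(P(2)/Q(2)) = (3/10)·log₂((3/10)/(13/30)) = -0.15915
  P(3)·log₂(P(3)/Q(3)) = (1/30)·log₂((1/30)/(3/10)) = -0.10566

D_KL(P||Q) = 0.88129 - 0.15915 - 0.10566 = 0.61648 ≈ 0.6165 bits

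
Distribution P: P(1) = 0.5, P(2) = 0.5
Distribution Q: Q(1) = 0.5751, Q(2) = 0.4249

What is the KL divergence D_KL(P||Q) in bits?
0.0165 bits

D_KL(P||Q) = Σ P(x) log₂(P(x)/Q(x))

Computing term by term:
  P(1)·log₂(P(1)/Q(1)) = 0.5·log₂(0.5/0.5751) = -0.10094
  P(2)·log₂(P(2)/Q(2)) = 0.5·log₂(0.5/0.4249) = 0.11740

D_KL(P||Q) = -0.10094 + 0.11740 = 0.01646 ≈ 0.0165 bits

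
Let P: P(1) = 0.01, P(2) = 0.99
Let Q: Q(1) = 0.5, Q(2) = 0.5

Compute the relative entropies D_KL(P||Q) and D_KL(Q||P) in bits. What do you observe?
D_KL(P||Q) = 0.9192 bits, D_KL(Q||P) = 2.3292 bits. The two directions give different values (D_KL(Q||P) exceeds D_KL(P||Q) by 1.4100 bits): KL divergence is asymmetric.

D_KL(P||Q) = Σ P(x) log₂(P(x)/Q(x))

Computing term by term:
  P(1)·log₂(P(1)/Q(1)) = 0.01·log₂(0.01/0.5) = -0.05644
  P(2)·log₂(P(2)/Q(2)) = 0.99·log₂(0.99/0.5) = 0.97565

D_KL(P||Q) = -0.05644 + 0.97565 = 0.91921 ≈ 0.9192 bits

D_KL(Q||P) = Σ Q(x) log₂(Q(x)/P(x))

Computing term by term:
  Q(1)·log₂(Q(1)/P(1)) = 0.5·log₂(0.5/0.01) = 2.82193
  Q(2)·log₂(Q(2)/P(2)) = 0.5·log₂(0.5/0.99) = -0.49275

D_KL(Q||P) = 2.82193 - 0.49275 = 2.32918 ≈ 2.3292 bits

These are NOT equal (difference: 1.4100 bits). KL divergence is asymmetric: D_KL(P||Q) ≠ D_KL(Q||P) in general.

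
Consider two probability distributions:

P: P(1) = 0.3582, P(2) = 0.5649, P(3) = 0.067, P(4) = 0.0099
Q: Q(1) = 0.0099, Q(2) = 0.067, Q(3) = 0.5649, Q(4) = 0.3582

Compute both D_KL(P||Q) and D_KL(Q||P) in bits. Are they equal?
D_KL(P||Q) = 3.3346 bits, D_KL(Q||P) = 3.3346 bits. Yes, in this case they are equal (although KL divergence is not symmetric in general).

D_KL(P||Q) = Σ P(x) log₂(P(x)/Q(x))

Computing term by term:
  P(1)·log₂(P(1)/Q(1)) = 0.3582·log₂(0.3582/0.0099) = 1.85447
  P(2)·log₂(P(2)/Q(2)) = 0.5649·log₂(0.5649/0.067) = 1.73750
  P(3)·log₂(P(3)/Q(3)) = 0.067·log₂(0.067/0.5649) = -0.20608
  P(4)·log₂(P(4)/Q(4)) = 0.0099·log₂(0.0099/0.3582) = -0.05125

D_KL(P||Q) = 1.85447 + 1.73750 - 0.20608 - 0.05125 = 3.33464 ≈ 3.3346 bits

D_KL(Q||P) = Σ Q(x) log₂(Q(x)/P(x))

Computing term by term:
  Q(1)·log₂(Q(1)/P(1)) = 0.0099·log₂(0.0099/0.3582) = -0.05125
  Q(2)·log₂(Q(2)/P(2)) = 0.067·log₂(0.067/0.5649) = -0.20608
  Q(3)·log₂(Q(3)/P(3)) = 0.5649·log₂(0.5649/0.067) = 1.73750
  Q(4)·log₂(Q(4)/P(4)) = 0.3582·log₂(0.3582/0.0099) = 1.85447

D_KL(Q||P) = -0.05125 - 0.20608 + 1.73750 + 1.85447 = 3.33464 ≈ 3.3346 bits

These ARE equal here. Q is P with outcomes relabeled (Q(1) = P(4), Q(2) = P(3), Q(3) = P(2), Q(4) = P(1)) by a relabeling that is its own inverse, so the two sums contain exactly the same terms in a different order. This is a special case — KL divergence is not symmetric in general: D_KL(P||Q) ≠ D_KL(Q||P) for most P, Q.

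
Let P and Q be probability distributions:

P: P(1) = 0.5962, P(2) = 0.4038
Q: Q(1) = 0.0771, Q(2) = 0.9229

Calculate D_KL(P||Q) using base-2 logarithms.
1.2778 bits

D_KL(P||Q) = Σ P(x) log₂(P(x)/Q(x))

Computing term by term:
  P(1)·log₂(P(1)/Q(1)) = 0.5962·log₂(0.5962/0.0771) = 1.75938
  P(2)·log₂(P(2)/Q(2)) = 0.4038·log₂(0.4038/0.9229) = -0.48154

D_KL(P||Q) = 1.75938 - 0.48154 = 1.27784 ≈ 1.2778 bits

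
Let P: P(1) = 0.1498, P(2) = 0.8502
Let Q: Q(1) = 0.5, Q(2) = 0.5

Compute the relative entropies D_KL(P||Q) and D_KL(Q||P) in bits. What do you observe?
D_KL(P||Q) = 0.3907 bits, D_KL(Q||P) = 0.4865 bits. The two directions give different values (D_KL(Q||P) exceeds D_KL(P||Q) by 0.0958 bits): KL divergence is asymmetric.

D_KL(P||Q) = Σ P(x) log₂(P(x)/Q(x))

Computing term by term:
  P(1)·log₂(P(1)/Q(1)) = 0.1498·log₂(0.1498/0.5) = -0.26049
  P(2)·log₂(P(2)/Q(2)) = 0.8502·log₂(0.8502/0.5) = 0.65115

D_KL(P||Q) = -0.26049 + 0.65115 = 0.39066 ≈ 0.3907 bits

D_KL(Q||P) = Σ Q(x) log₂(Q(x)/P(x))

Computing term by term:
  Q(1)·log₂(Q(1)/P(1)) = 0.5·log₂(0.5/0.1498) = 0.86945
  Q(2)·log₂(Q(2)/P(2)) = 0.5·log₂(0.5/0.8502) = -0.38294

D_KL(Q||P) = 0.86945 - 0.38294 = 0.48651 ≈ 0.4865 bits

These are NOT equal (difference: 0.0958 bits). KL divergence is asymmetric: D_KL(P||Q) ≠ D_KL(Q||P) in general.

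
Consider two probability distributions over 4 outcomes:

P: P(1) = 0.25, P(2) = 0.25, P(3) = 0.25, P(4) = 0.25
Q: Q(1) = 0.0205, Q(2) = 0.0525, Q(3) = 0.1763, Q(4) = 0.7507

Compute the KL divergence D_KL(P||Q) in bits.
1.1943 bits

D_KL(P||Q) = Σ P(x) log₂(P(x)/Q(x))

Computing term by term:
  P(1)·log₂(P(1)/Q(1)) = 0.25·log₂(0.25/0.0205) = 0.90206
  P(2)·log₂(P(2)/Q(2)) = 0.25·log₂(0.25/0.0525) = 0.56288
  P(3)·log₂(P(3)/Q(3)) = 0.25·log₂(0.25/0.1763) = 0.12597
  P(4)·log₂(P(4)/Q(4)) = 0.25·log₂(0.25/0.7507) = -0.39658

D_KL(P||Q) = 0.90206 + 0.56288 + 0.12597 - 0.39658 = 1.19433 ≈ 1.1943 bits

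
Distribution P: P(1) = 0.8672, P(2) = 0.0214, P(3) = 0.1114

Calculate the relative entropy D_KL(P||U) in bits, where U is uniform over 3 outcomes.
0.9353 bits

U(i) = 1/3 for all i

D_KL(P||U) = Σ P(x) log₂(P(x) / (1/3))
           = Σ P(x) log₂(P(x)) + log₂(3)
           = log₂(3) - H(P)

H(P) = -Σ P(x) log₂(P(x)):
  -P(1)·log₂(P(1)) = -(0.8672)·log₂(0.8672) = 0.17826
  -P(2)·log₂(P(2)) = -(0.0214)·log₂(0.0214) = 0.11869
  -P(3)·log₂(P(3)) = -(0.1114)·log₂(0.1114) = 0.35271
H(P) = 0.17826 + 0.11869 + 0.35271 = 0.64966 bits

log₂(3) = 1.58496 bits

D_KL(P||U) = 1.58496 - 0.64966 = 0.93530 ≈ 0.9353 bits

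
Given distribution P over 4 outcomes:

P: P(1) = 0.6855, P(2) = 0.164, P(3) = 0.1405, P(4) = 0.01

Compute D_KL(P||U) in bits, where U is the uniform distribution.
0.7346 bits

U(i) = 1/4 for all i

D_KL(P||U) = Σ P(x) log₂(P(x) / (1/4))
           = Σ P(x) log₂(P(x)) + log₂(4)
           = log₂(4) - H(P)

H(P) = -Σ P(x) log₂(P(x)):
  -P(1)·log₂(P(1)) = -(0.6855)·log₂(0.6855) = 0.37344
  -P(2)·log₂(P(2)) = -(0.164)·log₂(0.164) = 0.42775
  -P(3)·log₂(P(3)) = -(0.1405)·log₂(0.1405) = 0.39781
  -P(4)·log₂(P(4)) = -(0.01)·log₂(0.01) = 0.06644
H(P) = 0.37344 + 0.42775 + 0.39781 + 0.06644 = 1.26544 bits

log₂(4) = 2.00000 bits

D_KL(P||U) = 2.00000 - 1.26544 = 0.73456 ≈ 0.7346 bits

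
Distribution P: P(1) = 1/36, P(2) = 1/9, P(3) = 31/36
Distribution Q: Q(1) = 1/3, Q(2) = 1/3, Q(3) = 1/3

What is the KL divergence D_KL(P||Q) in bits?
0.9034 bits

D_KL(P||Q) = Σ P(x) log₂(P(x)/Q(x))

Computing term by term:
  P(1)·log₂(P(1)/Q(1)) = (1/36)·log₂((1/36)/(1/3)) = -0.09958
  P(2)·log₂(P(2)/Q(2)) = (1/9)·log₂((1/9)/(1/3)) = -0.17611
  P(3)·log₂(P(3)/Q(3)) = (31/36)·log₂((31/36)/(1/3)) = 1.17906

D_KL(P||Q) = -0.09958 - 0.17611 + 1.17906 = 0.90337 ≈ 0.9034 bits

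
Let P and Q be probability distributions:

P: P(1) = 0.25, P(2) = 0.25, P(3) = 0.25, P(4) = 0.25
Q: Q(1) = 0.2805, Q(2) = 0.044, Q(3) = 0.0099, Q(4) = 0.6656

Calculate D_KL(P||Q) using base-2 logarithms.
1.3965 bits

D_KL(P||Q) = Σ P(x) log₂(P(x)/Q(x))

Computing term by term:
  P(1)·log₂(P(1)/Q(1)) = 0.25·log₂(0.25/0.2805) = -0.04152
  P(2)·log₂(P(2)/Q(2)) = 0.25·log₂(0.25/0.044) = 0.62659
  P(3)·log₂(P(3)/Q(3)) = 0.25·log₂(0.25/0.0099) = 1.16459
  P(4)·log₂(P(4)/Q(4)) = 0.25·log₂(0.25/0.6656) = -0.35318

D_KL(P||Q) = -0.04152 + 0.62659 + 1.16459 - 0.35318 = 1.39648 ≈ 1.3965 bits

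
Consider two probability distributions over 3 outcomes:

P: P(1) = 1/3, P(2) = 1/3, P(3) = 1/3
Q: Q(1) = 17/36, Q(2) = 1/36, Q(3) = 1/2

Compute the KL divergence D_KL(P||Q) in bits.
0.8325 bits

D_KL(P||Q) = Σ P(x) log₂(P(x)/Q(x))

Computing term by term:
  P(1)·log₂(P(1)/Q(1)) = (1/3)·log₂((1/3)/(17/36)) = -0.16750
  P(2)·log₂(P(2)/Q(2)) = (1/3)·log₂((1/3)/(1/36)) = 1.19499
  P(3)·log₂(P(3)/Q(3)) = (1/3)·log₂((1/3)/(1/2)) = -0.19499

D_KL(P||Q) = -0.16750 + 1.19499 - 0.19499 = 0.83250 ≈ 0.8325 bits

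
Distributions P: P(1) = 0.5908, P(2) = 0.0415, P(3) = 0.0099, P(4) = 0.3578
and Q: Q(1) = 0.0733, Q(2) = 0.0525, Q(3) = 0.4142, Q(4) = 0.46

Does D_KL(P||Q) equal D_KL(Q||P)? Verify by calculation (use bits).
D_KL(P||Q) = 1.5817 bits, D_KL(Q||P) = 2.1951 bits. No — D_KL(P||Q) ≠ D_KL(Q||P) for this pair.

D_KL(P||Q) = Σ P(x) log₂(P(x)/Q(x))

Computing term by term:
  P(1)·log₂(P(1)/Q(1)) = 0.5908·log₂(0.5908/0.0733) = 1.77877
  P(2)·log₂(P(2)/Q(2)) = 0.0415·log₂(0.0415/0.0525) = -0.01408
  P(3)·log₂(P(3)/Q(3)) = 0.0099·log₂(0.0099/0.4142) = -0.05333
  P(4)·log₂(P(4)/Q(4)) = 0.3578·log₂(0.3578/0.46) = -0.12970

D_KL(P||Q) = 1.77877 - 0.01408 - 0.05333 - 0.12970 = 1.58166 ≈ 1.5817 bits

D_KL(Q||P) = Σ Q(x) log₂(Q(x)/P(x))

Computing term by term:
  Q(1)·log₂(Q(1)/P(1)) = 0.0733·log₂(0.0733/0.5908) = -0.22069
  Q(2)·log₂(Q(2)/P(2)) = 0.0525·log₂(0.0525/0.0415) = 0.01781
  Q(3)·log₂(Q(3)/P(3)) = 0.4142·log₂(0.4142/0.0099) = 2.23119
  Q(4)·log₂(Q(4)/P(4)) = 0.46·log₂(0.46/0.3578) = 0.16674

D_KL(Q||P) = -0.22069 + 0.01781 + 2.23119 + 0.16674 = 2.19505 ≈ 2.1951 bits

These are NOT equal (difference: 0.6134 bits). KL divergence is asymmetric: D_KL(P||Q) ≠ D_KL(Q||P) in general.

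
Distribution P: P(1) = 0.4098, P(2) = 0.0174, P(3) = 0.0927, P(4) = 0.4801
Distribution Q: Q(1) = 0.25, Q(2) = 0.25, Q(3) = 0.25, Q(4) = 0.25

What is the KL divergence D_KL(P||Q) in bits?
0.5446 bits

D_KL(P||Q) = Σ P(x) log₂(P(x)/Q(x))

Computing term by term:
  P(1)·log₂(P(1)/Q(1)) = 0.4098·log₂(0.4098/0.25) = 0.29218
  P(2)·log₂(P(2)/Q(2)) = 0.0174·log₂(0.0174/0.25) = -0.06690
  P(3)·log₂(P(3)/Q(3)) = 0.0927·log₂(0.0927/0.25) = -0.13268
  P(4)·log₂(P(4)/Q(4)) = 0.4801·log₂(0.4801/0.25) = 0.45197

D_KL(P||Q) = 0.29218 - 0.06690 - 0.13268 + 0.45197 = 0.54457 ≈ 0.5446 bits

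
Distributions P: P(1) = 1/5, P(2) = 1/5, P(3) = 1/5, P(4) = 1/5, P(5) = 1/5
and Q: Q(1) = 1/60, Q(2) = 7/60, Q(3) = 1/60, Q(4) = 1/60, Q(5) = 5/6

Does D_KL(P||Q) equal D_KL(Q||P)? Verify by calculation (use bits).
D_KL(P||Q) = 1.8947 bits, D_KL(Q||P) = 1.4458 bits. No — D_KL(P||Q) ≠ D_KL(Q||P) for this pair.

D_KL(P||Q) = Σ P(x) log₂(P(x)/Q(x))

Computing term by term:
  P(1)·log₂(P(1)/Q(1)) = (1/5)·log₂((1/5)/(1/60)) = 0.71699
  P(2)·log₂(P(2)/Q(2)) = (1/5)·log₂((1/5)/(7/60)) = 0.15552
  P(3)·log₂(P(3)/Q(3)) = (1/5)·log₂((1/5)/(1/60)) = 0.71699
  P(4)·log₂(P(4)/Q(4)) = (1/5)·log₂((1/5)/(1/60)) = 0.71699
  P(5)·log₂(P(5)/Q(5)) = (1/5)·log₂((1/5)/(5/6)) = -0.41178

D_KL(P||Q) = 0.71699 + 0.15552 + 0.71699 + 0.71699 - 0.41178 = 1.89471 ≈ 1.8947 bits

D_KL(Q||P) = Σ Q(x) log₂(Q(x)/P(x))

Computing term by term:
  Q(1)·log₂(Q(1)/P(1)) = (1/60)·log₂((1/60)/(1/5)) = -0.05975
  Q(2)·log₂(Q(2)/P(2)) = (7/60)·log₂((7/60)/(1/5)) = -0.09072
  Q(3)·log₂(Q(3)/P(3)) = (1/60)·log₂((1/60)/(1/5)) = -0.05975
  Q(4)·log₂(Q(4)/P(4)) = (1/60)·log₂((1/60)/(1/5)) = -0.05975
  Q(5)·log₂(Q(5)/P(5)) = (5/6)·log₂((5/6)/(1/5)) = 1.71574

D_KL(Q||P) = -0.05975 - 0.09072 - 0.05975 - 0.05975 + 1.71574 = 1.44577 ≈ 1.4458 bits

These are NOT equal (difference: 0.4489 bits). KL divergence is asymmetric: D_KL(P||Q) ≠ D_KL(Q||P) in general.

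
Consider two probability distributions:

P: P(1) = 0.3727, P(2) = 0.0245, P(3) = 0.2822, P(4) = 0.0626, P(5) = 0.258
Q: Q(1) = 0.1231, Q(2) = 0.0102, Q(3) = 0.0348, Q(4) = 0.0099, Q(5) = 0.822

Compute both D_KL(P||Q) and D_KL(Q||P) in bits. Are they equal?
D_KL(P||Q) = 1.2140 bits, D_KL(Q||P) = 1.0331 bits. No, they are not equal.

D_KL(P||Q) = Σ P(x) log₂(P(x)/Q(x))

Computing term by term:
  P(1)·log₂(P(1)/Q(1)) = 0.3727·log₂(0.3727/0.1231) = 0.59564
  P(2)·log₂(P(2)/Q(2)) = 0.0245·log₂(0.0245/0.0102) = 0.03097
  P(3)·log₂(P(3)/Q(3)) = 0.2822·log₂(0.2822/0.0348) = 0.85212
  P(4)·log₂(P(4)/Q(4)) = 0.0626·log₂(0.0626/0.0099) = 0.16656
  P(5)·log₂(P(5)/Q(5)) = 0.258·log₂(0.258/0.822) = -0.43132

D_KL(P||Q) = 0.59564 + 0.03097 + 0.85212 + 0.16656 - 0.43132 = 1.21397 ≈ 1.2140 bits

D_KL(Q||P) = Σ Q(x) log₂(Q(x)/P(x))

Computing term by term:
  Q(1)·log₂(Q(1)/P(1)) = 0.1231·log₂(0.1231/0.3727) = -0.19674
  Q(2)·log₂(Q(2)/P(2)) = 0.0102·log₂(0.0102/0.0245) = -0.01289
  Q(3)·log₂(Q(3)/P(3)) = 0.0348·log₂(0.0348/0.2822) = -0.10508
  Q(4)·log₂(Q(4)/P(4)) = 0.0099·log₂(0.0099/0.0626) = -0.02634
  Q(5)·log₂(Q(5)/P(5)) = 0.822·log₂(0.822/0.258) = 1.37419

D_KL(Q||P) = -0.19674 - 0.01289 - 0.10508 - 0.02634 + 1.37419 = 1.03314 ≈ 1.0331 bits

These are NOT equal (difference: 0.1809 bits). KL divergence is asymmetric: D_KL(P||Q) ≠ D_KL(Q||P) in general.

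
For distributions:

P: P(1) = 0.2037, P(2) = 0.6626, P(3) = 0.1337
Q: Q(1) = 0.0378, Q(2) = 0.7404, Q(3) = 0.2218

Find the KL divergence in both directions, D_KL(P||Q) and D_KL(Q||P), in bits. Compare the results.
D_KL(P||Q) = 0.2912 bits, D_KL(Q||P) = 0.1887 bits. D_KL(P||Q) is larger than D_KL(Q||P) by 0.1025 bits; the two directions differ.

D_KL(P||Q) = Σ P(x) log₂(P(x)/Q(x))

Computing term by term:
  P(1)·log₂(P(1)/Q(1)) = 0.2037·log₂(0.2037/0.0378) = 0.49499
  P(2)·log₂(P(2)/Q(2)) = 0.6626·log₂(0.6626/0.7404) = -0.10613
  P(3)·log₂(P(3)/Q(3)) = 0.1337·log₂(0.1337/0.2218) = -0.09764

D_KL(P||Q) = 0.49499 - 0.10613 - 0.09764 = 0.29122 ≈ 0.2912 bits

D_KL(Q||P) = Σ Q(x) log₂(Q(x)/P(x))

Computing term by term:
  Q(1)·log₂(Q(1)/P(1)) = 0.0378·log₂(0.0378/0.2037) = -0.09185
  Q(2)·log₂(Q(2)/P(2)) = 0.7404·log₂(0.7404/0.6626) = 0.11859
  Q(3)·log₂(Q(3)/P(3)) = 0.2218·log₂(0.2218/0.1337) = 0.16197

D_KL(Q||P) = -0.09185 + 0.11859 + 0.16197 = 0.18871 ≈ 0.1887 bits

These are NOT equal (difference: 0.1025 bits). KL divergence is asymmetric: D_KL(P||Q) ≠ D_KL(Q||P) in general.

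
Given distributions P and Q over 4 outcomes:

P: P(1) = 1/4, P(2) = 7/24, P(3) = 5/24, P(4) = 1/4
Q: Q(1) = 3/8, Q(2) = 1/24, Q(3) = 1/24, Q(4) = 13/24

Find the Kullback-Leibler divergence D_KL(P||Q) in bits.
0.8774 bits

D_KL(P||Q) = Σ P(x) log₂(P(x)/Q(x))

Computing term by term:
  P(1)·log₂(P(1)/Q(1)) = (1/4)·log₂((1/4)/(3/8)) = -0.14624
  P(2)·log₂(P(2)/Q(2)) = (7/24)·log₂((7/24)/(1/24)) = 0.81881
  P(3)·log₂(P(3)/Q(3)) = (5/24)·log₂((5/24)/(1/24)) = 0.48374
  P(4)·log₂(P(4)/Q(4)) = (1/4)·log₂((1/4)/(13/24)) = -0.27887

D_KL(P||Q) = -0.14624 + 0.81881 + 0.48374 - 0.27887 = 0.87744 ≈ 0.8774 bits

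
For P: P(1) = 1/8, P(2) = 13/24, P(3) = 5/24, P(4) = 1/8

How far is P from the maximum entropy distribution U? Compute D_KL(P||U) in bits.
0.2994 bits

U(i) = 1/4 for all i

D_KL(P||U) = Σ P(x) log₂(P(x) / (1/4))
           = Σ P(x) log₂(P(x)) + log₂(4)
           = log₂(4) - H(P)

H(P) = -Σ P(x) log₂(P(x)):
  -P(1)·log₂(P(1)) = -(1/8)·log₂(1/8) = 0.37500
  -P(2)·log₂(P(2)) = -(13/24)·log₂(13/24) = 0.47912
  -P(3)·log₂(P(3)) = -(5/24)·log₂(5/24) = 0.47147
  -P(4)·log₂(P(4)) = -(1/8)·log₂(1/8) = 0.37500
H(P) = 0.37500 + 0.47912 + 0.47147 + 0.37500 = 1.70059 bits

log₂(4) = 2.00000 bits

D_KL(P||U) = 2.00000 - 1.70059 = 0.29941 ≈ 0.2994 bits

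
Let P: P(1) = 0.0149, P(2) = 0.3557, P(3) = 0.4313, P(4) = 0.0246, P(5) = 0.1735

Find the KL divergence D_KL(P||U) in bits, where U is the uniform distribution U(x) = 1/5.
0.6079 bits

U(i) = 1/5 for all i

D_KL(P||U) = Σ P(x) log₂(P(x) / (1/5))
           = Σ P(x) log₂(P(x)) + log₂(5)
           = log₂(5) - H(P)

H(P) = -Σ P(x) log₂(P(x)):
  -P(1)·log₂(P(1)) = -(0.0149)·log₂(0.0149) = 0.09042
  -P(2)·log₂(P(2)) = -(0.3557)·log₂(0.3557) = 0.53044
  -P(3)·log₂(P(3)) = -(0.4313)·log₂(0.4313) = 0.52327
  -P(4)·log₂(P(4)) = -(0.0246)·log₂(0.0246) = 0.13149
  -P(5)·log₂(P(5)) = -(0.1735)·log₂(0.1735) = 0.43843
H(P) = 0.09042 + 0.53044 + 0.52327 + 0.13149 + 0.43843 = 1.71405 bits

log₂(5) = 2.32193 bits

D_KL(P||U) = 2.32193 - 1.71405 = 0.60788 ≈ 0.6079 bits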